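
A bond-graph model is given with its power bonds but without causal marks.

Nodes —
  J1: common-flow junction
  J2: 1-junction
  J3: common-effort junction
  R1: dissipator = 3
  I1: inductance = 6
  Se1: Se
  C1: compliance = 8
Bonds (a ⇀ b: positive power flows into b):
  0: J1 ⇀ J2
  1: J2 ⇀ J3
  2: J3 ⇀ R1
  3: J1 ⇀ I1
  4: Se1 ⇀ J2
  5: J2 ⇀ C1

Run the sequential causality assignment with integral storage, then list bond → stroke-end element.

#0 →J1
#1 →J2
#2 →J3
#3 →I1
#4 →J2
#5 →J2

b4 stroke at J2  (source Se1 imposes e)
b3 stroke at I1  (I1 integral (f out))
b0 stroke at J1  (J1 flow already set via bond 3)
b1 stroke at J2  (J2 flow already set via bond 0)
b5 stroke at J2  (J2: bond 0 brought flow, rest push out)
b2 stroke at J3  (closing 0-jn rule on J3)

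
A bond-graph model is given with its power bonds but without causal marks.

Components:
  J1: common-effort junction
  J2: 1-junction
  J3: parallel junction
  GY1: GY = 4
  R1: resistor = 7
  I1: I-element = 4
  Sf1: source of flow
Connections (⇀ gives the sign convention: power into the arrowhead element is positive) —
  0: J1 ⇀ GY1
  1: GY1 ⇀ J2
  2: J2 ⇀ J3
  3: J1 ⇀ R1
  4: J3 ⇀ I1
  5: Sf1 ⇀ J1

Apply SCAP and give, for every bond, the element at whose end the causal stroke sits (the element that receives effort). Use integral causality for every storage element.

β0 stroke→J1
β1 stroke→J2
β2 stroke→J3
β3 stroke→R1
β4 stroke→I1
β5 stroke→Sf1

#5 stroke at Sf1  (Sf1: flow source, stroke at near end)
#4 stroke at I1  (I1 integral (f out))
#2 stroke at J3  (J3: last free bond brings effort in)
#1 stroke at J2  (1-jn J2 has f-setter on 2)
#0 stroke at J1  (GY1: gyrator matches bond 1)
#3 stroke at R1  (J1 effort already set via bond 0)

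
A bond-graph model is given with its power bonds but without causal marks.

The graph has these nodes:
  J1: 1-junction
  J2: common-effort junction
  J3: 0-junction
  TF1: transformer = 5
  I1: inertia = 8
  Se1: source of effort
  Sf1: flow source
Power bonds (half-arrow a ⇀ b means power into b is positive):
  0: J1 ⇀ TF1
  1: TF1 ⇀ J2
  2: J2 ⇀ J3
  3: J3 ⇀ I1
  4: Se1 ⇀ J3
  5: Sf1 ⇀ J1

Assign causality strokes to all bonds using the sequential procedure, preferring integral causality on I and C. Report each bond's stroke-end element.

β0 |J1
β1 |TF1
β2 |J2
β3 |I1
β4 |J3
β5 |Sf1

#4 →J3  (source Se1 imposes e)
#5 →Sf1  (Sf1 fixes flow; stroke at Sf1)
#0 →J1  (J1 flow already set via bond 5)
#2 →J2  (J3 effort already set via bond 4)
#3 →I1  (common-e at J3 fixed by 4)
#1 →TF1  (TF1 one-in-one-out from 0)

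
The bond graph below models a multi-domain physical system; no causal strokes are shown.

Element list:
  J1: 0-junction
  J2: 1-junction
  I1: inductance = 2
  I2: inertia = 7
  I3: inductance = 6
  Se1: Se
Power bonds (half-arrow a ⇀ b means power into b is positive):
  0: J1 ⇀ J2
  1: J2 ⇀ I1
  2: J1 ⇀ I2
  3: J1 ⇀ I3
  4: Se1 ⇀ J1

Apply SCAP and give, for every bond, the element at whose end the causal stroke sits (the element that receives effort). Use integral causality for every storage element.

bond 0 |J2
bond 1 |I1
bond 2 |I2
bond 3 |I3
bond 4 |J1

b4 stroke at J1  (Se1 fixes effort; stroke away)
b0 stroke at J2  (common-e at J1 fixed by 4)
b2 stroke at I2  (J1 effort already set via bond 4)
b3 stroke at I3  (J1 effort already set via bond 4)
b1 stroke at I1  (J2 needs exactly one f-in)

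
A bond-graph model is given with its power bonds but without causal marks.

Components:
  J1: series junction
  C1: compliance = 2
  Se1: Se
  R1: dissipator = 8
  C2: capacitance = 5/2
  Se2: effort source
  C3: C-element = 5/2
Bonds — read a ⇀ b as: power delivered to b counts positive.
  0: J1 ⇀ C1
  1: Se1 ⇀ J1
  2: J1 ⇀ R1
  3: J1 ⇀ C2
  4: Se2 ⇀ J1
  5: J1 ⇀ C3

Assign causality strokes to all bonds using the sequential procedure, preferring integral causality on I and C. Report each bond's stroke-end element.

bond 0 stroke at J1
bond 1 stroke at J1
bond 2 stroke at R1
bond 3 stroke at J1
bond 4 stroke at J1
bond 5 stroke at J1

#1 stroke→J1  (Se1 (Se) sets effort on bond)
#4 stroke→J1  (Se2: effort source, stroke at far end)
#0 stroke→J1  (C1: C, integral causality)
#3 stroke→J1  (C2 integral (e out))
#5 stroke→J1  (C3 integral (e out))
#2 stroke→R1  (J1: last free bond brings flow in)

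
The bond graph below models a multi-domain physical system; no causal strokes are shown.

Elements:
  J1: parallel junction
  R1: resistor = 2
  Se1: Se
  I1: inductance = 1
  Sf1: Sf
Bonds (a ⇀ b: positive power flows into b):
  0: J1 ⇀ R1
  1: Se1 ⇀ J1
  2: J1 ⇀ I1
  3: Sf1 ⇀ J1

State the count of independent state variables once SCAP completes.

1  (I1 all integral)

b1 stroke at J1  (Se1: effort source, stroke at far end)
b3 stroke at Sf1  (Sf1 fixes flow; stroke at Sf1)
b0 stroke at R1  (J1: bond 1 brought effort, rest push out)
b2 stroke at I1  (0-jn J1 has e-setter on 1)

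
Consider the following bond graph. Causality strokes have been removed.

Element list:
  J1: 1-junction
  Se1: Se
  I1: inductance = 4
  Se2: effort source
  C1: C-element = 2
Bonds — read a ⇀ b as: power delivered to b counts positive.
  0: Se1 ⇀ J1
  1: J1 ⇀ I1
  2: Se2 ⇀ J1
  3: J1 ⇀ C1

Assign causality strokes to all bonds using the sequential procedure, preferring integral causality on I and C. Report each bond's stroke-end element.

b0 |J1  (Se1 (Se) sets effort on bond)
b2 |J1  (Se2: effort source, stroke at far end)
b1 |I1  (prefer integral on I1)
b3 |J1  (J1 flow already set via bond 1)

b0 stroke→J1
b1 stroke→I1
b2 stroke→J1
b3 stroke→J1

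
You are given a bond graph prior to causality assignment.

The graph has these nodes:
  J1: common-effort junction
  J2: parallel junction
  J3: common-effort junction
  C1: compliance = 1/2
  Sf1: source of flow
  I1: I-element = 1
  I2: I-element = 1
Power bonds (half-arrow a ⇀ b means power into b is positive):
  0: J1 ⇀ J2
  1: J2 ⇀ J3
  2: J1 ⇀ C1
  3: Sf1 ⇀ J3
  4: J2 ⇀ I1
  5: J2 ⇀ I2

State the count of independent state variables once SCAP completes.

#3 stroke→Sf1  (Sf1: flow source, stroke at near end)
#1 stroke→J3  (only one effort-in slot at J3)
#2 stroke→J1  (C1 outputs effort q/C1)
#0 stroke→J2  (J1 effort already set via bond 2)
#4 stroke→I1  (J2 effort already set via bond 0)
#5 stroke→I2  (J2: bond 0 brought effort, rest push out)

3  (C1, I1, I2 all integral)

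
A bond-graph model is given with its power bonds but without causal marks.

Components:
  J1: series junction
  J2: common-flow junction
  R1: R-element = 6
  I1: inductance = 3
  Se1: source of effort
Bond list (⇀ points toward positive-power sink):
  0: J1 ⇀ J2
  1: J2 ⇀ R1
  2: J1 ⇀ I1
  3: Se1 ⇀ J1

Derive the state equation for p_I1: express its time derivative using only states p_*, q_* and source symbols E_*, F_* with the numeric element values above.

bond 3 |J1  (Se1: effort source, stroke at far end)
bond 2 |I1  (I1 integral (f out))
bond 0 |J1  (J1: bond 2 brought flow, rest push out)
bond 1 |J2  (J2 flow already set via bond 0)

dp_I1/dt = E_Se1 - 2*p_I1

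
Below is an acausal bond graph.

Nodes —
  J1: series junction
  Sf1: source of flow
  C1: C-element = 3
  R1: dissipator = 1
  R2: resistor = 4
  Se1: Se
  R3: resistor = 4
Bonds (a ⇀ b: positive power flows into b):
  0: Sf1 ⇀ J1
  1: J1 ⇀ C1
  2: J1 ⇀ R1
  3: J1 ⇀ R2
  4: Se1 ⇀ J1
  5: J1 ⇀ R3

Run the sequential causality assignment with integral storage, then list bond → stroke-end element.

b0 stroke at Sf1  (Sf1 (Sf) sets flow on bond)
b4 stroke at J1  (source Se1 imposes e)
b1 stroke at J1  (1-jn J1 has f-setter on 0)
b2 stroke at J1  (J1: bond 0 brought flow, rest push out)
b3 stroke at J1  (common-f at J1 fixed by 0)
b5 stroke at J1  (1-jn J1 has f-setter on 0)

#0 →Sf1
#1 →J1
#2 →J1
#3 →J1
#4 →J1
#5 →J1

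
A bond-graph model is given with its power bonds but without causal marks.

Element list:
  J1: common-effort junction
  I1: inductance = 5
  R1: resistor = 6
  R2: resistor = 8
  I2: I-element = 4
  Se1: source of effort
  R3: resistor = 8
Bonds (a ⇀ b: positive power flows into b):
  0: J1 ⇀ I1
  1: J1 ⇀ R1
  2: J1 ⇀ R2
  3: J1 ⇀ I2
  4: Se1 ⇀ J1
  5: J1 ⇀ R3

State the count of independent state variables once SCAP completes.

2  (I1, I2 all integral)

b4 stroke→J1  (Se1: effort source, stroke at far end)
b0 stroke→I1  (common-e at J1 fixed by 4)
b1 stroke→R1  (common-e at J1 fixed by 4)
b2 stroke→R2  (J1: bond 4 brought effort, rest push out)
b3 stroke→I2  (J1 effort already set via bond 4)
b5 stroke→R3  (0-jn J1 has e-setter on 4)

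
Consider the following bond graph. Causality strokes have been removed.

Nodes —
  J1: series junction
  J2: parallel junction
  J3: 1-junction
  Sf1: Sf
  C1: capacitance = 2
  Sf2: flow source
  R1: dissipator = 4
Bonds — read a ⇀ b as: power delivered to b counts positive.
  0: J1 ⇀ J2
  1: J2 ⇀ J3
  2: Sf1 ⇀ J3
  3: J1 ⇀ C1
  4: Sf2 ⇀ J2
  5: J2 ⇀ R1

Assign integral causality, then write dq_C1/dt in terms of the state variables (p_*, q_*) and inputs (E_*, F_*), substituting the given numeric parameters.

b2 →Sf1  (Sf1 fixes flow; stroke at Sf1)
b4 →Sf2  (Sf2 fixes flow; stroke at Sf2)
b1 →J3  (J3: bond 2 brought flow, rest push out)
b3 →J1  (C1 outputs effort q/C1)
b0 →J2  (only one flow-in slot at J1)
b5 →R1  (common-e at J2 fixed by 0)

dq_C1/dt = F_Sf1 - F_Sf2 - q_C1/8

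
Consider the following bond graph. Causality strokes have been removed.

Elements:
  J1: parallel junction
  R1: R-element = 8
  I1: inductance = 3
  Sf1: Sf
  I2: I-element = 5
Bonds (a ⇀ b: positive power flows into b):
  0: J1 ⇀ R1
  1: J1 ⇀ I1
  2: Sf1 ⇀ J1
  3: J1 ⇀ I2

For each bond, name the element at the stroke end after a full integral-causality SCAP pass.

#2 →Sf1  (Sf1: flow source, stroke at near end)
#1 →I1  (I1: I, integral causality)
#3 →I2  (prefer integral on I2)
#0 →J1  (only one effort-in slot at J1)

b0 stroke→J1
b1 stroke→I1
b2 stroke→Sf1
b3 stroke→I2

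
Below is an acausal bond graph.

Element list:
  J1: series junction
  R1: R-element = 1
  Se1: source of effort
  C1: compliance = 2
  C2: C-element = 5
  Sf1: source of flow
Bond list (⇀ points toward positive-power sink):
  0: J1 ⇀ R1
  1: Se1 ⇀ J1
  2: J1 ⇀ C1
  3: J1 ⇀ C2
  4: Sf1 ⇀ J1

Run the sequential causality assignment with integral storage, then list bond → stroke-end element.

β1 →J1  (Se1: effort source, stroke at far end)
β4 →Sf1  (Sf1 fixes flow; stroke at Sf1)
β0 →J1  (J1 flow already set via bond 4)
β2 →J1  (common-f at J1 fixed by 4)
β3 →J1  (1-jn J1 has f-setter on 4)

#0 stroke→J1
#1 stroke→J1
#2 stroke→J1
#3 stroke→J1
#4 stroke→Sf1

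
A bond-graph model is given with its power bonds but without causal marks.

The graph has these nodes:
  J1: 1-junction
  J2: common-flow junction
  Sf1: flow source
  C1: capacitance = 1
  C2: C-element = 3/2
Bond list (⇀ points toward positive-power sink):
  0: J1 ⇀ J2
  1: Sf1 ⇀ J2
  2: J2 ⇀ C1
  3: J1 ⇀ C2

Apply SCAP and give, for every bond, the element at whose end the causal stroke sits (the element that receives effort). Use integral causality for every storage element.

bond 1 stroke at Sf1  (source Sf1 imposes f)
bond 0 stroke at J2  (common-f at J2 fixed by 1)
bond 2 stroke at J2  (J2: bond 1 brought flow, rest push out)
bond 3 stroke at J1  (1-jn J1 has f-setter on 0)

bond 0 |J2
bond 1 |Sf1
bond 2 |J2
bond 3 |J1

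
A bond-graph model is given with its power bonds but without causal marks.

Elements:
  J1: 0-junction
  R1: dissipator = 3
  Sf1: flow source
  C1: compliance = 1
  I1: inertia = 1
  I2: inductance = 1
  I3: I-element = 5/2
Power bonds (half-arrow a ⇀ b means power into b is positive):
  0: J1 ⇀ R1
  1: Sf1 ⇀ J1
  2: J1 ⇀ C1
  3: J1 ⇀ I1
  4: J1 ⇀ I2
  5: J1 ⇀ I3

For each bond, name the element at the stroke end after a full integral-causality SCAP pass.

b1 |Sf1  (Sf1 (Sf) sets flow on bond)
b2 |J1  (C1 outputs effort q/C1)
b0 |R1  (J1: bond 2 brought effort, rest push out)
b3 |I1  (J1 effort already set via bond 2)
b4 |I2  (J1: bond 2 brought effort, rest push out)
b5 |I3  (J1 effort already set via bond 2)

β0 stroke at R1
β1 stroke at Sf1
β2 stroke at J1
β3 stroke at I1
β4 stroke at I2
β5 stroke at I3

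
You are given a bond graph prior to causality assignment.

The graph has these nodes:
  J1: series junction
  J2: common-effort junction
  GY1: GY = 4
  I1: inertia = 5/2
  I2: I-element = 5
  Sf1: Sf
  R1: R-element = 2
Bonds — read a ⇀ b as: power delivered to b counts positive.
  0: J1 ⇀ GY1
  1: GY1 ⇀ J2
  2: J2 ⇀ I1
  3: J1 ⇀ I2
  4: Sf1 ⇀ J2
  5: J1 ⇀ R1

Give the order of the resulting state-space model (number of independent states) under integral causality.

#4 stroke at Sf1  (Sf1: flow source, stroke at near end)
#2 stroke at I1  (I1 integral (f out))
#1 stroke at J2  (J2 needs exactly one e-in)
#0 stroke at J1  (through GY1, causality inverts; strokes same side of GY1)
#3 stroke at I2  (I2 outputs flow p/I2)
#5 stroke at J1  (J1: bond 3 brought flow, rest push out)

2  (I1, I2 all integral)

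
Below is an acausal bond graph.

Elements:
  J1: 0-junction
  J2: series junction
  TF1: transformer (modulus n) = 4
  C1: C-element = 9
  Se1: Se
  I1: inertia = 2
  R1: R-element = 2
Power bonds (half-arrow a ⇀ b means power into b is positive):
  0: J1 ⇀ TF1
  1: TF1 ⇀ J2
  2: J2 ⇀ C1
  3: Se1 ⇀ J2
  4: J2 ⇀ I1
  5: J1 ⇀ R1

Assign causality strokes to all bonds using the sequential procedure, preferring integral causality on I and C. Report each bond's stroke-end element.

#3 stroke→J2  (Se1 (Se) sets effort on bond)
#2 stroke→J2  (C1 integral (e out))
#4 stroke→I1  (prefer integral on I1)
#1 stroke→J2  (J2: bond 4 brought flow, rest push out)
#0 stroke→TF1  (TF1 one-in-one-out from 1)
#5 stroke→J1  (closing 0-jn rule on J1)

β0 stroke at TF1
β1 stroke at J2
β2 stroke at J2
β3 stroke at J2
β4 stroke at I1
β5 stroke at J1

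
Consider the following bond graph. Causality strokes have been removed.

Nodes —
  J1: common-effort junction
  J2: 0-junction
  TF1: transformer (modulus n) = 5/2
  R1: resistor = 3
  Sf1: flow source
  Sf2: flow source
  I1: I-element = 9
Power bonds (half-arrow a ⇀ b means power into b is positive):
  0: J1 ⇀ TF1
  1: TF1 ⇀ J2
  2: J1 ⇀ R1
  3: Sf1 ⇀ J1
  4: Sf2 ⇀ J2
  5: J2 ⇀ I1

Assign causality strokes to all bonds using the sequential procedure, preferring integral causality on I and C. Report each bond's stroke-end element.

bond 3 |Sf1  (Sf1 fixes flow; stroke at Sf1)
bond 4 |Sf2  (source Sf2 imposes f)
bond 5 |I1  (prefer integral on I1)
bond 1 |J2  (J2: last free bond brings effort in)
bond 0 |TF1  (TF1: transformer flips bond 1)
bond 2 |J1  (closing 0-jn rule on J1)

b0 stroke at TF1
b1 stroke at J2
b2 stroke at J1
b3 stroke at Sf1
b4 stroke at Sf2
b5 stroke at I1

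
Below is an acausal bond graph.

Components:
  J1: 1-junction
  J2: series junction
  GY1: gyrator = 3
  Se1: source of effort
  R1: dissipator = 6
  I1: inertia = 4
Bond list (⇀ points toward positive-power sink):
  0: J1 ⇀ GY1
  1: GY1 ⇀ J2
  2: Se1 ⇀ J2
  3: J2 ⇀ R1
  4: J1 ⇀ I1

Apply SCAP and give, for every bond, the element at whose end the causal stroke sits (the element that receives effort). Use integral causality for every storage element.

β0 →J1
β1 →J2
β2 →J2
β3 →R1
β4 →I1

#2 stroke at J2  (source Se1 imposes e)
#4 stroke at I1  (prefer integral on I1)
#0 stroke at J1  (1-jn J1 has f-setter on 4)
#1 stroke at J2  (GY1: gyrator matches bond 0)
#3 stroke at R1  (J2: last free bond brings flow in)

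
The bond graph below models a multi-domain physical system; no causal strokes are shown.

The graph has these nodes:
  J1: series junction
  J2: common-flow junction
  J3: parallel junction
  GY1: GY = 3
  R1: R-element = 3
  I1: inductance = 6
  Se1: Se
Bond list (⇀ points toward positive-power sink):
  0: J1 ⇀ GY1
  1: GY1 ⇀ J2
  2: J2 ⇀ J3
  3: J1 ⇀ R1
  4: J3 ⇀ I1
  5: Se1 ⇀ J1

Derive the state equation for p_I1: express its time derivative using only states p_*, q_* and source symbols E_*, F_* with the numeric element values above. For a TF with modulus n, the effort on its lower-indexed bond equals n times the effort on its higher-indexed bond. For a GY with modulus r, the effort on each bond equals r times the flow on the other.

b5 stroke at J1  (Se1 fixes effort; stroke away)
b4 stroke at I1  (I1: I, integral causality)
b2 stroke at J3  (J3 needs exactly one e-in)
b1 stroke at J2  (1-jn J2 has f-setter on 2)
b0 stroke at J1  (GY1: gyrator matches bond 1)
b3 stroke at R1  (J1: last free bond brings flow in)

dp_I1/dt = E_Se1 - p_I1/2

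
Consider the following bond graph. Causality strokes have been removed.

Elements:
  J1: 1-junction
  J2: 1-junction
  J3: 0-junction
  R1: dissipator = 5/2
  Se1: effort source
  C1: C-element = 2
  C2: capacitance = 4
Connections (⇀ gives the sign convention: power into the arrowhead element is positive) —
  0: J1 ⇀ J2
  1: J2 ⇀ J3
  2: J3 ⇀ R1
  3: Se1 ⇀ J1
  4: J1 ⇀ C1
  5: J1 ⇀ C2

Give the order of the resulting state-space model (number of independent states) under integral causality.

2  (C1, C2 all integral)

bond 3 →J1  (Se1 (Se) sets effort on bond)
bond 4 →J1  (C1: C, integral causality)
bond 5 →J1  (prefer integral on C2)
bond 0 →J2  (J1 needs exactly one f-in)
bond 1 →J3  (J2: last free bond brings flow in)
bond 2 →R1  (0-jn J3 has e-setter on 1)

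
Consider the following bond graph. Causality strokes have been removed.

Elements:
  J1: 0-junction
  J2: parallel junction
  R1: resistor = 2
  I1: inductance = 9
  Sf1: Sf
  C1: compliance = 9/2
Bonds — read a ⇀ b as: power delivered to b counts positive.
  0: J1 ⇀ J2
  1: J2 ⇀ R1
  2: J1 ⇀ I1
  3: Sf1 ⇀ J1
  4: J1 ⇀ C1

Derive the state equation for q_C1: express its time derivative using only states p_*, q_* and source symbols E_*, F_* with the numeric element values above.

b3 →Sf1  (Sf1: flow source, stroke at near end)
b2 →I1  (prefer integral on I1)
b4 →J1  (C1 integral (e out))
b0 →J2  (J1 effort already set via bond 4)
b1 →R1  (J2 effort already set via bond 0)

dq_C1/dt = F_Sf1 - p_I1/9 - q_C1/9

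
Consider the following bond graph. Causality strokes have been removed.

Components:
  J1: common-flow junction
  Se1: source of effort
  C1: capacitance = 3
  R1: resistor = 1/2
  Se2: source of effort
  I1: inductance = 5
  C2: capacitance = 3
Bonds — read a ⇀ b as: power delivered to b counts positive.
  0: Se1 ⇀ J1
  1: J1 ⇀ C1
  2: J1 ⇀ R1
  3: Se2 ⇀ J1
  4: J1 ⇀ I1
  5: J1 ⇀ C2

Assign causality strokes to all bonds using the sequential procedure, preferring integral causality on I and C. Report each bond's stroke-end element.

bond 0 →J1
bond 1 →J1
bond 2 →J1
bond 3 →J1
bond 4 →I1
bond 5 →J1

β0 |J1  (Se1 (Se) sets effort on bond)
β3 |J1  (Se2 fixes effort; stroke away)
β1 |J1  (C1 integral (e out))
β4 |I1  (I1 integral (f out))
β2 |J1  (common-f at J1 fixed by 4)
β5 |J1  (J1 flow already set via bond 4)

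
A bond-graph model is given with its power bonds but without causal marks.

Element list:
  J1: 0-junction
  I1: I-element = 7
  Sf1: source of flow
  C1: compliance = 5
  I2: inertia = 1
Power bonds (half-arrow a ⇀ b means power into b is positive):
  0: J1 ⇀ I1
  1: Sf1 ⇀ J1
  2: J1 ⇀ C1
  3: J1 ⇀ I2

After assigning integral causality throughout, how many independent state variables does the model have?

3  (C1, I1, I2 all integral)

β1 stroke→Sf1  (source Sf1 imposes f)
β0 stroke→I1  (I1: I, integral causality)
β2 stroke→J1  (C1: C, integral causality)
β3 stroke→I2  (J1 effort already set via bond 2)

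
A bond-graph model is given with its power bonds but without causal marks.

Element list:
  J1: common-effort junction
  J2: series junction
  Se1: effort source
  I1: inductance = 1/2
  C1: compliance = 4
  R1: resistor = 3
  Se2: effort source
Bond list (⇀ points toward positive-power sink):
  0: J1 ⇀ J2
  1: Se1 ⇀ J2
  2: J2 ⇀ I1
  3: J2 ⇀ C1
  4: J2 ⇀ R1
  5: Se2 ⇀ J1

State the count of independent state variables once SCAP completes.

#1 stroke→J2  (Se1 fixes effort; stroke away)
#5 stroke→J1  (Se2: effort source, stroke at far end)
#0 stroke→J2  (J1 effort already set via bond 5)
#2 stroke→I1  (I1 outputs flow p/I1)
#3 stroke→J2  (common-f at J2 fixed by 2)
#4 stroke→J2  (1-jn J2 has f-setter on 2)

2  (C1, I1 all integral)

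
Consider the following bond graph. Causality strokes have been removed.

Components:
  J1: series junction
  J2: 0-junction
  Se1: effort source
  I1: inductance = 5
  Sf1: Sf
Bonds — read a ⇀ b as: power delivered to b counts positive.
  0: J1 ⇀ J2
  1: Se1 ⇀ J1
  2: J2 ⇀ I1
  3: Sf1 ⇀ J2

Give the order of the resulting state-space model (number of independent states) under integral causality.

1  (I1 all integral)

β1 stroke at J1  (Se1 fixes effort; stroke away)
β3 stroke at Sf1  (Sf1: flow source, stroke at near end)
β0 stroke at J2  (J1 needs exactly one f-in)
β2 stroke at I1  (J2: bond 0 brought effort, rest push out)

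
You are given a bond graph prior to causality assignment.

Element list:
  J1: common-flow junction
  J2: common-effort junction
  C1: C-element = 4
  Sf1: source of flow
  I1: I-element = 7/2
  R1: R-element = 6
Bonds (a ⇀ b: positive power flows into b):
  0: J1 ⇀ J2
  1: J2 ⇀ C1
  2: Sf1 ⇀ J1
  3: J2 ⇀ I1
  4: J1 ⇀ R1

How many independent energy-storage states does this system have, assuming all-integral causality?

β2 |Sf1  (source Sf1 imposes f)
β0 |J1  (1-jn J1 has f-setter on 2)
β4 |J1  (J1 flow already set via bond 2)
β1 |J2  (prefer integral on C1)
β3 |I1  (0-jn J2 has e-setter on 1)

2  (C1, I1 all integral)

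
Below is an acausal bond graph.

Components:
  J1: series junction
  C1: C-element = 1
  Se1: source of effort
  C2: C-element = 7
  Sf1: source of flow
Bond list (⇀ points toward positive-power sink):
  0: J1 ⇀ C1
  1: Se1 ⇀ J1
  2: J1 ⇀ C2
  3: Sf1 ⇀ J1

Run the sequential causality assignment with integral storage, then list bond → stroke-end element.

#0 stroke→J1
#1 stroke→J1
#2 stroke→J1
#3 stroke→Sf1

β1 stroke at J1  (Se1 (Se) sets effort on bond)
β3 stroke at Sf1  (Sf1 fixes flow; stroke at Sf1)
β0 stroke at J1  (1-jn J1 has f-setter on 3)
β2 stroke at J1  (1-jn J1 has f-setter on 3)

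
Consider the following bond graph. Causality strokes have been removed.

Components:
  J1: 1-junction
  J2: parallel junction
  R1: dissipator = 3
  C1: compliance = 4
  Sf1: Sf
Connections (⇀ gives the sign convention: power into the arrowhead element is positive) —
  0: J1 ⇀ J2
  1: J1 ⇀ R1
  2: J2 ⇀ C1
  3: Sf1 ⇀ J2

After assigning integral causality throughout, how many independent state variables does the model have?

1  (C1 all integral)

bond 3 →Sf1  (Sf1 fixes flow; stroke at Sf1)
bond 2 →J2  (C1: C, integral causality)
bond 0 →J1  (common-e at J2 fixed by 2)
bond 1 →R1  (only one flow-in slot at J1)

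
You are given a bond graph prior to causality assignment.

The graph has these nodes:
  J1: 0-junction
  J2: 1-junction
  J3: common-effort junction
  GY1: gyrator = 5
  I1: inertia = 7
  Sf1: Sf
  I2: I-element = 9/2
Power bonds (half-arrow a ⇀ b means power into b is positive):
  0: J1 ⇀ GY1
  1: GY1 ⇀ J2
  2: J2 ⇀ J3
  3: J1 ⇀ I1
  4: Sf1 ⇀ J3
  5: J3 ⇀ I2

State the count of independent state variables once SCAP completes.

2  (I1, I2 all integral)

bond 4 stroke at Sf1  (Sf1 fixes flow; stroke at Sf1)
bond 3 stroke at I1  (prefer integral on I1)
bond 0 stroke at J1  (J1: last free bond brings effort in)
bond 1 stroke at J2  (GY1: gyrator matches bond 0)
bond 2 stroke at J3  (J2: last free bond brings flow in)
bond 5 stroke at I2  (0-jn J3 has e-setter on 2)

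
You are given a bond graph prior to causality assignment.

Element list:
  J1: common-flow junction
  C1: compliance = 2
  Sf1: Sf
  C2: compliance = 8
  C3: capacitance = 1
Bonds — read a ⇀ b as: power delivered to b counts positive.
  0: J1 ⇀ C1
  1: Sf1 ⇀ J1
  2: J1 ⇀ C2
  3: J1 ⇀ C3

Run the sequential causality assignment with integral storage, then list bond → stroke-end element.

b1 stroke→Sf1  (Sf1 (Sf) sets flow on bond)
b0 stroke→J1  (J1: bond 1 brought flow, rest push out)
b2 stroke→J1  (J1 flow already set via bond 1)
b3 stroke→J1  (J1 flow already set via bond 1)

bond 0 →J1
bond 1 →Sf1
bond 2 →J1
bond 3 →J1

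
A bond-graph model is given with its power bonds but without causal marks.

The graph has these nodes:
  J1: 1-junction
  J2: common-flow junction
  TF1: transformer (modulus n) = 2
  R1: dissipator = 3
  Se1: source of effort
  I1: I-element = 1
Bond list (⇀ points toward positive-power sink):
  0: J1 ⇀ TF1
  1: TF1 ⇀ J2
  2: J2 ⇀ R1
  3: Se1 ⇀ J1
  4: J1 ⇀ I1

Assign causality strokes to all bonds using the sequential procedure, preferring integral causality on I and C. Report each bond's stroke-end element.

b3 →J1  (Se1 fixes effort; stroke away)
b4 →I1  (I1: I, integral causality)
b0 →J1  (1-jn J1 has f-setter on 4)
b1 →TF1  (TF1 one-in-one-out from 0)
b2 →J2  (J2: bond 1 brought flow, rest push out)

β0 |J1
β1 |TF1
β2 |J2
β3 |J1
β4 |I1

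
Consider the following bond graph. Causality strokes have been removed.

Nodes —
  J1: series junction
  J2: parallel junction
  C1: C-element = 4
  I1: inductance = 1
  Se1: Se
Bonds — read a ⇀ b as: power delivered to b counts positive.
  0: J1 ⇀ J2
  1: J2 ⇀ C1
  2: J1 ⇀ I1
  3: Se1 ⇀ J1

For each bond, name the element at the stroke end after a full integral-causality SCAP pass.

β3 stroke at J1  (Se1 (Se) sets effort on bond)
β1 stroke at J2  (prefer integral on C1)
β0 stroke at J1  (J2 effort already set via bond 1)
β2 stroke at I1  (J1: last free bond brings flow in)

b0 →J1
b1 →J2
b2 →I1
b3 →J1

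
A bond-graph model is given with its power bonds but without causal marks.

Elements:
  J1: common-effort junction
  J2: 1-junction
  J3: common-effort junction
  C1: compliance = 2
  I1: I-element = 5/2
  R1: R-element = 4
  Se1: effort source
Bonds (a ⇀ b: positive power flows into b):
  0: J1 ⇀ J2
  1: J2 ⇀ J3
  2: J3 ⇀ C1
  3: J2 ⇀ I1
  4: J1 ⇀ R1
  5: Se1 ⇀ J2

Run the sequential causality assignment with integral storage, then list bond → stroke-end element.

bond 5 |J2  (source Se1 imposes e)
bond 2 |J3  (C1: C, integral causality)
bond 1 |J2  (J3: bond 2 brought effort, rest push out)
bond 3 |I1  (prefer integral on I1)
bond 0 |J2  (J2 flow already set via bond 3)
bond 4 |J1  (only one effort-in slot at J1)

bond 0 stroke at J2
bond 1 stroke at J2
bond 2 stroke at J3
bond 3 stroke at I1
bond 4 stroke at J1
bond 5 stroke at J2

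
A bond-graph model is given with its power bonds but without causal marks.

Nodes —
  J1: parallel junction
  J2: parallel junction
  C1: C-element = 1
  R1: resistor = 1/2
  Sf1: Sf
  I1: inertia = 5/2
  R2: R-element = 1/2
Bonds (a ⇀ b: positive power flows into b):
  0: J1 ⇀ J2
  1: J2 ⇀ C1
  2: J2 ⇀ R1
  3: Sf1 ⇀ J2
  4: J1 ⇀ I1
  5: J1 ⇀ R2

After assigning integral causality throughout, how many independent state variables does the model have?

2  (C1, I1 all integral)

#3 |Sf1  (source Sf1 imposes f)
#1 |J2  (C1 integral (e out))
#0 |J1  (common-e at J2 fixed by 1)
#2 |R1  (J2: bond 1 brought effort, rest push out)
#4 |I1  (common-e at J1 fixed by 0)
#5 |R2  (common-e at J1 fixed by 0)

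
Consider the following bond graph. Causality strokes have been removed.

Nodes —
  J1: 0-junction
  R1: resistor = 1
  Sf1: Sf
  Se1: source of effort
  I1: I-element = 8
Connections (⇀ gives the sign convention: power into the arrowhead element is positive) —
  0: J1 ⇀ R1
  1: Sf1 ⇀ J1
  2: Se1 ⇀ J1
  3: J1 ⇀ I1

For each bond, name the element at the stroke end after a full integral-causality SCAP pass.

#1 |Sf1  (Sf1 (Sf) sets flow on bond)
#2 |J1  (Se1 fixes effort; stroke away)
#0 |R1  (J1: bond 2 brought effort, rest push out)
#3 |I1  (J1: bond 2 brought effort, rest push out)

#0 stroke→R1
#1 stroke→Sf1
#2 stroke→J1
#3 stroke→I1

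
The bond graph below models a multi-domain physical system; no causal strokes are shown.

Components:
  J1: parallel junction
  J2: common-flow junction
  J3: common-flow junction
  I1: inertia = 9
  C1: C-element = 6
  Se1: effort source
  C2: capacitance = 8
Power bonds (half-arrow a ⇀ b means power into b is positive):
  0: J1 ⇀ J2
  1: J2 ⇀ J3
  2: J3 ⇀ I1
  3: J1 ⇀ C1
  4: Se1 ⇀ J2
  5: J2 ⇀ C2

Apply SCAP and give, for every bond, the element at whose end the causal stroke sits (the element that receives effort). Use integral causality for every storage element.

#4 |J2  (source Se1 imposes e)
#2 |I1  (prefer integral on I1)
#1 |J3  (J3 flow already set via bond 2)
#0 |J2  (common-f at J2 fixed by 1)
#5 |J2  (1-jn J2 has f-setter on 1)
#3 |J1  (J1: last free bond brings effort in)

bond 0 →J2
bond 1 →J3
bond 2 →I1
bond 3 →J1
bond 4 →J2
bond 5 →J2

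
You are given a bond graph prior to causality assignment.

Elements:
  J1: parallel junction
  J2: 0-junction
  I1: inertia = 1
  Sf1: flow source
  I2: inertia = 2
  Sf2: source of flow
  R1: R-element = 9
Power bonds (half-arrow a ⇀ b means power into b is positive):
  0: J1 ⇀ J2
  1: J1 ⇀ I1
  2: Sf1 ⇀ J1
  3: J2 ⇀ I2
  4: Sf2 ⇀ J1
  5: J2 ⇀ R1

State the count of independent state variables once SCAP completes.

2  (I1, I2 all integral)

bond 2 →Sf1  (Sf1: flow source, stroke at near end)
bond 4 →Sf2  (Sf2 (Sf) sets flow on bond)
bond 1 →I1  (I1 outputs flow p/I1)
bond 0 →J1  (only one effort-in slot at J1)
bond 3 →I2  (I2 outputs flow p/I2)
bond 5 →J2  (J2 needs exactly one e-in)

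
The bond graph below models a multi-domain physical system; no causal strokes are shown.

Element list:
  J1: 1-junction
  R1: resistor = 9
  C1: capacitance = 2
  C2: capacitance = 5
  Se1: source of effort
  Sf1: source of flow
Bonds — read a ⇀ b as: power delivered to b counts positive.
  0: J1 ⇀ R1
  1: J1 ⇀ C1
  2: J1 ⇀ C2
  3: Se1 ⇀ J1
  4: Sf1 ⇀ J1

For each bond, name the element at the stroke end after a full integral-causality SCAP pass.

b0 stroke at J1
b1 stroke at J1
b2 stroke at J1
b3 stroke at J1
b4 stroke at Sf1

bond 3 |J1  (source Se1 imposes e)
bond 4 |Sf1  (source Sf1 imposes f)
bond 0 |J1  (J1 flow already set via bond 4)
bond 1 |J1  (common-f at J1 fixed by 4)
bond 2 |J1  (J1 flow already set via bond 4)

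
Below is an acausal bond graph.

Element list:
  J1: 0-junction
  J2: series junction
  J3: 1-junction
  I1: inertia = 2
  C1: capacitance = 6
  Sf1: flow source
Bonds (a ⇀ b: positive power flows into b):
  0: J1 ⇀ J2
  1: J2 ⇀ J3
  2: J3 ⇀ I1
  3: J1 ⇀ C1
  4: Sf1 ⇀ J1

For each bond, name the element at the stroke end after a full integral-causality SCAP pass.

β4 |Sf1  (Sf1: flow source, stroke at near end)
β2 |I1  (I1 outputs flow p/I1)
β1 |J3  (J3: bond 2 brought flow, rest push out)
β0 |J2  (1-jn J2 has f-setter on 1)
β3 |J1  (only one effort-in slot at J1)

bond 0 stroke at J2
bond 1 stroke at J3
bond 2 stroke at I1
bond 3 stroke at J1
bond 4 stroke at Sf1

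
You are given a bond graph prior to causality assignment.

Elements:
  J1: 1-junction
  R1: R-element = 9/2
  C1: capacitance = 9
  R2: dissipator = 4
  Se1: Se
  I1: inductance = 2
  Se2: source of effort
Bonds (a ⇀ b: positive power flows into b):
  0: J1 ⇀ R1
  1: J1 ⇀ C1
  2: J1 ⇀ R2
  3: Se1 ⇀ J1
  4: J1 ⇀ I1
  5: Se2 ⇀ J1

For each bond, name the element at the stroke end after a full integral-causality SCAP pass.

β3 |J1  (source Se1 imposes e)
β5 |J1  (Se2: effort source, stroke at far end)
β1 |J1  (C1 outputs effort q/C1)
β4 |I1  (I1 integral (f out))
β0 |J1  (J1: bond 4 brought flow, rest push out)
β2 |J1  (1-jn J1 has f-setter on 4)

bond 0 →J1
bond 1 →J1
bond 2 →J1
bond 3 →J1
bond 4 →I1
bond 5 →J1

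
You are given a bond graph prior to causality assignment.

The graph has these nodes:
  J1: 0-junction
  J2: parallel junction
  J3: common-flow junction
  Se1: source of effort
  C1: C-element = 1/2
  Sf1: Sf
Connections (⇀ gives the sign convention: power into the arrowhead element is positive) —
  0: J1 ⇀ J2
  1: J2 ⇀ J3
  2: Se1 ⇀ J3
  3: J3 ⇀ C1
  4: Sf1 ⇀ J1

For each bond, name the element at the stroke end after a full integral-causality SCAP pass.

β0 |J1
β1 |J2
β2 |J3
β3 |J3
β4 |Sf1

b2 |J3  (Se1 (Se) sets effort on bond)
b4 |Sf1  (Sf1 fixes flow; stroke at Sf1)
b0 |J1  (closing 0-jn rule on J1)
b1 |J2  (J2: last free bond brings effort in)
b3 |J3  (J3: bond 1 brought flow, rest push out)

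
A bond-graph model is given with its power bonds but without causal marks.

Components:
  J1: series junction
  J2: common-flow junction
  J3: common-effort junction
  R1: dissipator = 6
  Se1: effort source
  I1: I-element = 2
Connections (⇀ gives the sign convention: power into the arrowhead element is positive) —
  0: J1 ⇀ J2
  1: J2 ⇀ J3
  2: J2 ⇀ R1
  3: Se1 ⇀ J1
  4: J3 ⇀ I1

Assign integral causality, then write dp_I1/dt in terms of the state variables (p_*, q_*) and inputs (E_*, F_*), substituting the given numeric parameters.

dp_I1/dt = E_Se1 - 3*p_I1

b3 stroke at J1  (source Se1 imposes e)
b0 stroke at J2  (J1: last free bond brings flow in)
b4 stroke at I1  (I1 integral (f out))
b1 stroke at J3  (only one effort-in slot at J3)
b2 stroke at J2  (common-f at J2 fixed by 1)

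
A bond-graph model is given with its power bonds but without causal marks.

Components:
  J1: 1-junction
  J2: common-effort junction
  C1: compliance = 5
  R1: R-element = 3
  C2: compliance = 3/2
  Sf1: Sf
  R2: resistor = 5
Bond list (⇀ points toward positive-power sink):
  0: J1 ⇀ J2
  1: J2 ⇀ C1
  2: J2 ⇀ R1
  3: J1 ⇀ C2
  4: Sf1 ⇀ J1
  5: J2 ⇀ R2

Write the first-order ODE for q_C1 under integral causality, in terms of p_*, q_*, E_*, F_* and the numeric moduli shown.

β4 stroke→Sf1  (source Sf1 imposes f)
β0 stroke→J1  (1-jn J1 has f-setter on 4)
β3 stroke→J1  (common-f at J1 fixed by 4)
β1 stroke→J2  (C1 integral (e out))
β2 stroke→R1  (common-e at J2 fixed by 1)
β5 stroke→R2  (J2 effort already set via bond 1)

dq_C1/dt = F_Sf1 - 8*q_C1/75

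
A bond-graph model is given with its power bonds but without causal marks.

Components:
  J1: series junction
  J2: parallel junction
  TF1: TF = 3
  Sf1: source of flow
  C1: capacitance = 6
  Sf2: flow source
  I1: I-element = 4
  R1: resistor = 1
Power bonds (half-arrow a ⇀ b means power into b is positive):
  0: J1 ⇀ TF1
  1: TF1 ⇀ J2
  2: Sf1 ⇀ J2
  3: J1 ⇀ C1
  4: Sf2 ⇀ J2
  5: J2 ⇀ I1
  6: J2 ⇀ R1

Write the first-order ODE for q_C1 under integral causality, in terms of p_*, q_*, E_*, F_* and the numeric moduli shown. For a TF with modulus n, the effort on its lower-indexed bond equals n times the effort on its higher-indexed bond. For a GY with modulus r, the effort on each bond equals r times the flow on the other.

b2 stroke at Sf1  (source Sf1 imposes f)
b4 stroke at Sf2  (source Sf2 imposes f)
b3 stroke at J1  (prefer integral on C1)
b0 stroke at TF1  (J1: last free bond brings flow in)
b1 stroke at J2  (TF TF1: opposite of bond 0)
b5 stroke at I1  (0-jn J2 has e-setter on 1)
b6 stroke at R1  (J2 effort already set via bond 1)

dq_C1/dt = -F_Sf1/3 - F_Sf2/3 + p_I1/12 - q_C1/54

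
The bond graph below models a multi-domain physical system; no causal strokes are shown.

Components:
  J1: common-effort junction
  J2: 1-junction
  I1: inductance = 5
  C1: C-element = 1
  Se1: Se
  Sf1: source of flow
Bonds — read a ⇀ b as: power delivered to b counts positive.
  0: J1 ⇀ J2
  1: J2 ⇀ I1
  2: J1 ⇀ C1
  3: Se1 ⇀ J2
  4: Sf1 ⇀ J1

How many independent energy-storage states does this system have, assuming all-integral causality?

β3 |J2  (Se1 fixes effort; stroke away)
β4 |Sf1  (source Sf1 imposes f)
β1 |I1  (I1 outputs flow p/I1)
β0 |J2  (J2: bond 1 brought flow, rest push out)
β2 |J1  (J1: last free bond brings effort in)

2  (C1, I1 all integral)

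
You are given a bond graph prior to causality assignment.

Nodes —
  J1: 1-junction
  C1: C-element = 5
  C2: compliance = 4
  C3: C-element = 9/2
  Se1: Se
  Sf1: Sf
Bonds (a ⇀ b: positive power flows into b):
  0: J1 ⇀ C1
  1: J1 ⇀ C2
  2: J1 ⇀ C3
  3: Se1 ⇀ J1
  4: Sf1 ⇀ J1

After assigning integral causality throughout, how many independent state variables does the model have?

3  (C1, C2, C3 all integral)

bond 3 →J1  (Se1 (Se) sets effort on bond)
bond 4 →Sf1  (source Sf1 imposes f)
bond 0 →J1  (1-jn J1 has f-setter on 4)
bond 1 →J1  (J1: bond 4 brought flow, rest push out)
bond 2 →J1  (common-f at J1 fixed by 4)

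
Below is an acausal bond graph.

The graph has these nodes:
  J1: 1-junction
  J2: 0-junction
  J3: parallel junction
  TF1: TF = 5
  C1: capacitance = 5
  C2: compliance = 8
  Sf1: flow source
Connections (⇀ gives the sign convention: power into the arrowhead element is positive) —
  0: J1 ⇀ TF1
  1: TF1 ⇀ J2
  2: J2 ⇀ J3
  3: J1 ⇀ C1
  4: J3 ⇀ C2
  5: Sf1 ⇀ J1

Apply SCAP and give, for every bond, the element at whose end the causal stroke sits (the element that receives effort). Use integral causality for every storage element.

bond 5 stroke at Sf1  (Sf1: flow source, stroke at near end)
bond 0 stroke at J1  (common-f at J1 fixed by 5)
bond 3 stroke at J1  (common-f at J1 fixed by 5)
bond 1 stroke at TF1  (TF1 one-in-one-out from 0)
bond 2 stroke at J2  (J2: last free bond brings effort in)
bond 4 stroke at J3  (J3: last free bond brings effort in)

β0 stroke at J1
β1 stroke at TF1
β2 stroke at J2
β3 stroke at J1
β4 stroke at J3
β5 stroke at Sf1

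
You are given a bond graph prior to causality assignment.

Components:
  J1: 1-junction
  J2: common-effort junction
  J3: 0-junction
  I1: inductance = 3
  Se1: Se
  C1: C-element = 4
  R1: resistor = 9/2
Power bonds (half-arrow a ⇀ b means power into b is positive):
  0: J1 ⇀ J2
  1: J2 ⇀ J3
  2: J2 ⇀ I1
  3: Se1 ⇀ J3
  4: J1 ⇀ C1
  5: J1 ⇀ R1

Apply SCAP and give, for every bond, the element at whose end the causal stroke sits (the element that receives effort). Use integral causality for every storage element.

#0 →J1
#1 →J2
#2 →I1
#3 →J3
#4 →J1
#5 →R1

b3 stroke at J3  (source Se1 imposes e)
b1 stroke at J2  (0-jn J3 has e-setter on 3)
b0 stroke at J1  (common-e at J2 fixed by 1)
b2 stroke at I1  (J2 effort already set via bond 1)
b4 stroke at J1  (C1 outputs effort q/C1)
b5 stroke at R1  (only one flow-in slot at J1)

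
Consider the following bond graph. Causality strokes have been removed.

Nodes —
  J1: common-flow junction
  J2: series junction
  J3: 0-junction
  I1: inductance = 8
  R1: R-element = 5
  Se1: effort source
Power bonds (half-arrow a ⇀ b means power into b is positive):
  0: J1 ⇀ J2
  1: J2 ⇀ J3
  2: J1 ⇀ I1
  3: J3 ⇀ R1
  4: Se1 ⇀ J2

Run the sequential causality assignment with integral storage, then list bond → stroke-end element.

bond 0 stroke→J1
bond 1 stroke→J2
bond 2 stroke→I1
bond 3 stroke→J3
bond 4 stroke→J2

β4 stroke at J2  (source Se1 imposes e)
β2 stroke at I1  (I1 integral (f out))
β0 stroke at J1  (1-jn J1 has f-setter on 2)
β1 stroke at J2  (common-f at J2 fixed by 0)
β3 stroke at J3  (closing 0-jn rule on J3)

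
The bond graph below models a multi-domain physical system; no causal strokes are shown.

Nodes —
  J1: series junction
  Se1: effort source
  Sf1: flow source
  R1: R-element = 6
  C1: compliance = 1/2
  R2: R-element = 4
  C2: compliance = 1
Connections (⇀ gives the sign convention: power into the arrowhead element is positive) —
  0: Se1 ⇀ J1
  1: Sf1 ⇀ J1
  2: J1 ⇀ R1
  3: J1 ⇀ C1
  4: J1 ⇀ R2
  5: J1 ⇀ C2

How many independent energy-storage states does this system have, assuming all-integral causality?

β0 →J1  (Se1 fixes effort; stroke away)
β1 →Sf1  (Sf1 fixes flow; stroke at Sf1)
β2 →J1  (1-jn J1 has f-setter on 1)
β3 →J1  (J1 flow already set via bond 1)
β4 →J1  (J1 flow already set via bond 1)
β5 →J1  (common-f at J1 fixed by 1)

2  (C1, C2 all integral)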